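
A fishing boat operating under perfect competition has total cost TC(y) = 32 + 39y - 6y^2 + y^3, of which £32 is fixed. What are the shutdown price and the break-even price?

Shutdown price = min AVC. AVC = 39 - 6y + y^2, with vertex at y = 3 and minimum £30.
ATC = 32/y + 39 - 6y + y^2. Setting dATC/dy = −32/y^2 − 6 + 2y = 0 gives y = 4 (since 2·4^3 − 6·4^2 = 32).
min ATC = 32/4 + 39 − 6·4 + 4^2 = £39. That is the break-even price.
Between these two prices the firm operates at a loss; above £39 it earns a profit.

Shutdown price = £30; break-even price = £39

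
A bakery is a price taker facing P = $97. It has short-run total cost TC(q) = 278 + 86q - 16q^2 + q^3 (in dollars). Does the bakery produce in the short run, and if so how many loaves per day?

Produce at q = 11

Variable cost is VC = 86q - 16q^2 + q^3, so AVC = VC/q = 86 - 16q + q^2 and MC = dTC/dq = 86 - 32q + 3q^2.
The AVC parabola has its vertex at q = 16/2 = 8, where AVC = 86 - 16·8 + 8^2 = $22.
Since P = $97 ≥ min AVC = $22, price covers variable cost and the firm should produce.
P = MC gives -11 - 32q + 3q^2 = 0, with roots -1/3 and 11. Take the larger (rising MC): q* = 11.
Check: AVC at q = 11 is $31 ≤ P, so revenue covers variable cost.
Profit = P·q − TC = 97·11 − 619 = $448.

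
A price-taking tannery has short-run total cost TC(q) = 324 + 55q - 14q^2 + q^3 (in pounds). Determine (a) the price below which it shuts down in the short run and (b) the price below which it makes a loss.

Shutdown price = min AVC. AVC = 55 - 14q + q^2, with vertex at q = 7 and minimum £6.
ATC = 324/q + 55 - 14q + q^2. Setting dATC/dq = −324/q^2 − 14 + 2q = 0 gives q = 9 (since 2·9^3 − 14·9^2 = 324).
min ATC = 324/9 + 55 − 14·9 + 9^2 = £46. That is the break-even price.
Between these two prices the firm operates at a loss; above £46 it earns a profit.

Shutdown price = £6; break-even price = £46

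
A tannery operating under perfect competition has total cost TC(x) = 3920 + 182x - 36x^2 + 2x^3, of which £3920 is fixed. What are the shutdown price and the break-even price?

AVC = 182 - 36x + 2x^2; minimized at x = 9, giving min AVC = £20. That is the shutdown price.
ATC = 3920/x + 182 - 36x + 2x^2. Setting dATC/dx = −3920/x^2 − 36 + 4x = 0 gives x = 14 (since 4·14^3 − 36·14^2 = 3920).
min ATC = 3920/14 + 182 − 36·14 + 2·14^2 = £350. That is the break-even price.
For £20 ≤ P < £350 the firm produces at a loss; below £20 it shuts down.

Shutdown price = £20; break-even price = £350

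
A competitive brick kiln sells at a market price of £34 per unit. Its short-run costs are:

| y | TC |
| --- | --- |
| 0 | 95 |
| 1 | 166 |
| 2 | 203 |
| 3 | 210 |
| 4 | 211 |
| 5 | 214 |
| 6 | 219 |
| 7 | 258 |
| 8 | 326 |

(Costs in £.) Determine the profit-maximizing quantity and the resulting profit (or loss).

Profit at each row (π = 34y − TC): y=0: -95; y=1: -132; y=2: -135; y=3: -108; y=4: -75; y=5: -44; y=6: -15; y=7: -20; y=8: -54.
Profit is maximized at y = 6. AVC there is 124/6 = £20.67 ≤ P, so producing beats shutting down (which would give -£95).

y = 6; profit = -£15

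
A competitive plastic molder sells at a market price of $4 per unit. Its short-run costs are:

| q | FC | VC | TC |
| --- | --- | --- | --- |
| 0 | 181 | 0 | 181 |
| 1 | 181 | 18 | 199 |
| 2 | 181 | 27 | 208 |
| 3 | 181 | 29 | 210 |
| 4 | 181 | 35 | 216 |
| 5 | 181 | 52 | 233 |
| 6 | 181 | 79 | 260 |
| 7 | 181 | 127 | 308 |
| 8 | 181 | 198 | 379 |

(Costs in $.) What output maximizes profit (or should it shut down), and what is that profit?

q = 0 (shut down); profit = -$181

Compute π = P·q − TC at each output: q=0: -181; q=1: -195; q=2: -200; q=3: -198; q=4: -200; q=5: -213; q=6: -236; q=7: -280; q=8: -347.
Profit is highest at q = 0. Equivalently, the lowest AVC in the table is 35/4 ≈ $8.75 at q = 4, and P = $4 falls below it — price never covers variable cost, so the firm shuts down and loses only its fixed cost.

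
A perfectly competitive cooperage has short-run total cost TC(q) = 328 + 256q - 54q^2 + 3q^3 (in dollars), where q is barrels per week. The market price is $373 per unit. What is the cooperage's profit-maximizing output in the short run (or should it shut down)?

Produce at q = 13

From TC, MC = TC'(q) = 256 - 108q + 9q^2 and AVC = VC/q = 256 - 54q + 3q^2.
AVC is minimized where dAVC/dq = -54 + 6q = 0, at q = 9; min AVC = 256 - 54·9 + 3·9^2 = $13.
P = $373 exceeds min AVC = $13, so the firm stays open.
Solving P = MC: -117 - 108q + 9q^2 = 0 ⇒ q = -1 or 13. On the upward-sloping branch, q* = 13.
Check: AVC at q = 13 is $61 ≤ P, so revenue covers variable cost.
Profit = P·q − TC = 373·13 − 1121 = $3728.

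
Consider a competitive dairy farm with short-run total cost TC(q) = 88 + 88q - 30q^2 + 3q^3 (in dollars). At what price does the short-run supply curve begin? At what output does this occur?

$13 per unit, at q = 5

Short-run supply begins at min AVC. From VC = 88q - 30q^2 + 3q^3, AVC = 88 - 30q + 3q^2.
dAVC/dq = -30 + 6q = 0 gives q = 5. min AVC = 88 - 30·5 + 3·5^2 = 13.
For P < $13 the firm produces nothing.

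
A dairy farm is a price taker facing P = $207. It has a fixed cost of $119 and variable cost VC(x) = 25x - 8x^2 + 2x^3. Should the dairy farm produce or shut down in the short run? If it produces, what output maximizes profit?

Strip out fixed cost: VC = 25x - 8x^2 + 2x^3. Then AVC = 25 - 8x + 2x^2 and MC = 25 - 16x + 6x^2.
AVC is minimized where dAVC/dx = -8 + 4x = 0, at x = 2; min AVC = 25 - 8·2 + 2·2^2 = $17.
Since P = $207 ≥ min AVC = $17, price covers variable cost and the firm should produce.
Set P = MC: 207 = 25 - 16x + 6x^2 → -182 - 16x + 6x^2 = 0. The roots are x = -13/3 and x = 7; the profit-maximizing output is on the rising part of MC, so x* = 7.
Check: AVC at x = 7 is $67 ≤ P, so revenue covers variable cost.
Profit = P·x − TC = 207·7 − 588 = $861.

Produce at x = 7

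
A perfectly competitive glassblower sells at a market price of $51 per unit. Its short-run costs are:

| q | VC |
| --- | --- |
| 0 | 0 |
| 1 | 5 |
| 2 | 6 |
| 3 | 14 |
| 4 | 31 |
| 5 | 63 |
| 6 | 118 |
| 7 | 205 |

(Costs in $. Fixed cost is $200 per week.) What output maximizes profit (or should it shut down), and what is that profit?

Tabulate TR − TC: q=0: -200; q=1: -154; q=2: -104; q=3: -61; q=4: -27; q=5: -8; q=6: -12; q=7: -48.
Profit is maximized at q = 5. AVC there is 63/5 = $12.60 ≤ P, so producing beats shutting down (which would give -$200).

q = 5; profit = -$8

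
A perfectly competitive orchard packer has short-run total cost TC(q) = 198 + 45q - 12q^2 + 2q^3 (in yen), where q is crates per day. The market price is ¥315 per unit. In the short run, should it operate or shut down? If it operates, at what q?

Strip out fixed cost: VC = 45q - 12q^2 + 2q^3. Then AVC = 45 - 12q + 2q^2 and MC = 45 - 24q + 6q^2.
AVC is minimized where dAVC/dq = -12 + 4q = 0, at q = 3; min AVC = 45 - 12·3 + 2·3^2 = ¥27.
P = ¥315 exceeds min AVC = ¥27, so the firm stays open.
Solving P = MC: -270 - 24q + 6q^2 = 0 ⇒ q = -5 or 9. On the upward-sloping branch, q* = 9.
Check: AVC at q = 9 is ¥99 ≤ P, so revenue covers variable cost.
Profit = P·q − TC = 315·9 − 1089 = ¥1746.

Produce at q = 9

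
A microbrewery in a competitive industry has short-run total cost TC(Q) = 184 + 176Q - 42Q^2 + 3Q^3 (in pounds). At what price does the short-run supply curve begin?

£29 per unit

The firm shuts down when price falls below the minimum of average variable cost. AVC = VC/Q = 176 - 42Q + 3Q^2.
At the minimum of AVC, MC = AVC. MC = 176 - 84Q + 9Q^2; setting MC = AVC gives 6Q^2 - 42Q = 0, so Q = 7. min AVC = 29.
So the shutdown price is £29.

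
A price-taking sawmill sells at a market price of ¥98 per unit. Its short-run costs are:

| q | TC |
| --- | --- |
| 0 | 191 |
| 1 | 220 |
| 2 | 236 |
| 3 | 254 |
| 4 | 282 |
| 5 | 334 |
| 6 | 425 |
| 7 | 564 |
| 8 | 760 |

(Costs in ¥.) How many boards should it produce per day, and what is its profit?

Profit at each row (π = 98q − TC): q=0: -191; q=1: -122; q=2: -40; q=3: 40; q=4: 110; q=5: 156; q=6: 163; q=7: 122; q=8: 24.
Profit is maximized at q = 6. AVC there is 234/6 = ¥39 ≤ P, so producing beats shutting down (which would give -¥191).

q = 6; profit = ¥163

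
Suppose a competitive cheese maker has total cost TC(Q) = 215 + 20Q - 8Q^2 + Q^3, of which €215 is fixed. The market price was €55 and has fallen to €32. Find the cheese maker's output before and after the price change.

AVC = 20 - 8Q + Q^2, minimized at Q = 4 where min AVC = €4. MC = 20 - 16Q + 3Q^2.
At P = €55 ≥ min AVC, set P = MC on the rising branch: Q = 7.
At P = €32 ≥ min AVC, set P = MC: Q = 6. The firm stays open but cuts output.

Output falls from 7 to 6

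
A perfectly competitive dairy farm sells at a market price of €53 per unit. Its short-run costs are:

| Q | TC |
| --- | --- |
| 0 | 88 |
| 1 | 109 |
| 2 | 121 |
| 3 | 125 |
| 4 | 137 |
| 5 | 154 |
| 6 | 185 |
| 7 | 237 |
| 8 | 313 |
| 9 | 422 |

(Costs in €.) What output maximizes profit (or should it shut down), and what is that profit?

Profit at each row (π = 53Q − TC): Q=0: -88; Q=1: -56; Q=2: -15; Q=3: 34; Q=4: 75; Q=5: 111; Q=6: 133; Q=7: 134; Q=8: 111; Q=9: 55.
Profit is maximized at Q = 7. AVC there is 149/7 = €21.29 ≤ P, so producing beats shutting down (which would give -€88).

Q = 7; profit = €134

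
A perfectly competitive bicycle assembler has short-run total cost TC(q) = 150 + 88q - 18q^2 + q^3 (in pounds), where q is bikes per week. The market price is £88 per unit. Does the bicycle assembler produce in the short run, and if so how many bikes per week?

Strip out fixed cost: VC = 88q - 18q^2 + q^3. Then AVC = 88 - 18q + q^2 and MC = 88 - 36q + 3q^2.
The AVC parabola has its vertex at q = 18/2 = 9, where AVC = 88 - 18·9 + 9^2 = £7.
Because £88 ≥ £7, revenue can cover variable cost; the firm operates.
Set P = MC: 88 = 88 - 36q + 3q^2 → -36q + 3q^2 = 0. The roots are q = 0 and q = 12; the profit-maximizing output is on the rising part of MC, so q* = 12.
Check: AVC at q = 12 is £16 ≤ P, so revenue covers variable cost.
Profit = P·q − TC = 88·12 − 342 = £714.

Produce at q = 12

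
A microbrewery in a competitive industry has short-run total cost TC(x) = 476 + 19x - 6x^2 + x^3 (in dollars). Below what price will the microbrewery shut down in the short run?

$10 per unit

The shutdown price is the minimum of AVC. VC = 19x - 6x^2 + x^3, so AVC = 19 - 6x + x^2.
dAVC/dx = -6 + 2x = 0 gives x = 3. min AVC = 19 - 6·3 + 3^2 = 10.
For P < $10 the firm produces nothing.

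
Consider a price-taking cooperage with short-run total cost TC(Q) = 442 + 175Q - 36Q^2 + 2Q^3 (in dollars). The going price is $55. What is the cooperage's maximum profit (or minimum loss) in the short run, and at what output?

Profit = -$42 at Q = 10

AVC = 175 - 36Q + 2Q^2; min AVC = $13 at Q = 9. Since P = $55 ≥ min AVC, the firm produces.
MC = 175 - 72Q + 6Q^2. Setting P = MC and taking the root on the rising branch gives Q* = 10.
TR = 55·10 = 550. TC = 442 + 150 = 592. Profit = 550 − 592 = -$42.
By producing, the firm covers all variable cost plus $400 of fixed cost; shutting down would lose the full $442.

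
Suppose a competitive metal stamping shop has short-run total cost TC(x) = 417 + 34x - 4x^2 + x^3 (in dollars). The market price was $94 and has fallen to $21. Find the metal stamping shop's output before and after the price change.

Output falls from 6 to 0 (the firm shuts down)

AVC = 34 - 4x + x^2, minimized at x = 2 where min AVC = $30. MC = 34 - 8x + 3x^2.
At P = $94 ≥ min AVC, set P = MC on the rising branch: x = 6.
At P = $21 < min AVC = $30, price no longer covers variable cost at any output, so the firm shuts down: x = 0.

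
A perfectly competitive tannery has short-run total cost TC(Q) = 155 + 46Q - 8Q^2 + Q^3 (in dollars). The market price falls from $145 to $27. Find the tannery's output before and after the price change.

Output falls from 9 to 0 (the firm shuts down)

AVC = 46 - 8Q + Q^2, minimized at Q = 4 where min AVC = $30. MC = 46 - 16Q + 3Q^2.
At P = $145 ≥ min AVC, set P = MC on the rising branch: Q = 9.
At P = $27 < min AVC = $30, price no longer covers variable cost at any output, so the firm shuts down: Q = 0.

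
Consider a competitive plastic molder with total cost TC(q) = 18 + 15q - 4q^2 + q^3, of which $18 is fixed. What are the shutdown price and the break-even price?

AVC = 15 - 4q + q^2; minimized at q = 2, giving min AVC = $11. That is the shutdown price.
ATC = 18/q + 15 - 4q + q^2. Setting dATC/dq = −18/q^2 − 4 + 2q = 0 gives q = 3 (since 2·3^3 − 4·3^2 = 18).
min ATC = 18/3 + 15 − 4·3 + 3^2 = $18. That is the break-even price.
Between these two prices the firm operates at a loss; above $18 it earns a profit.

Shutdown price = $11; break-even price = $18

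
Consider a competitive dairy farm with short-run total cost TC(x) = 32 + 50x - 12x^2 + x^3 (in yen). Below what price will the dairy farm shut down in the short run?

Short-run supply begins at min AVC. From VC = 50x - 12x^2 + x^3, AVC = 50 - 12x + x^2.
At the minimum of AVC, MC = AVC. MC = 50 - 24x + 3x^2; setting MC = AVC gives 2x^2 - 12x = 0, so x = 6. min AVC = 14.
So the shutdown price is ¥14.

¥14 per unit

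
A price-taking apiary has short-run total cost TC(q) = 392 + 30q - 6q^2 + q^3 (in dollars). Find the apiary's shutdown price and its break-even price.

Shutdown price = min AVC. AVC = 30 - 6q + q^2, with vertex at q = 3 and minimum $21.
ATC = 392/q + 30 - 6q + q^2. Setting dATC/dq = −392/q^2 − 6 + 2q = 0 gives q = 7 (since 2·7^3 − 6·7^2 = 392).
min ATC = 392/7 + 30 − 6·7 + 7^2 = $93. That is the break-even price.
For $21 ≤ P < $93 the firm produces at a loss; below $21 it shuts down.

Shutdown price = $21; break-even price = $93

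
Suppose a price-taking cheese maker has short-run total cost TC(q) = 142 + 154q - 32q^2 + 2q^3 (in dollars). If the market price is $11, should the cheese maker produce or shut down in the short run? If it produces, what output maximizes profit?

From TC, MC = TC'(q) = 154 - 64q + 6q^2 and AVC = VC/q = 154 - 32q + 2q^2.
AVC hits its minimum where MC = AVC, at q = 8, giving min AVC = 154 - 32·8 + 2·8^2 = $26.
P = $11 lies below min AVC = $26; no output level covers variable cost.
Shutting down limits the loss to fixed cost, $142.

Shut down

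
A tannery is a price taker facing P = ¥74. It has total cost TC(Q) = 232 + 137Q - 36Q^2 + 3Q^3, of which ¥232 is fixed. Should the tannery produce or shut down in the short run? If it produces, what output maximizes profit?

Produce at Q = 7

Strip out fixed cost: VC = 137Q - 36Q^2 + 3Q^3. Then AVC = 137 - 36Q + 3Q^2 and MC = 137 - 72Q + 9Q^2.
AVC is minimized where dAVC/dQ = -36 + 6Q = 0, at Q = 6; min AVC = 137 - 36·6 + 3·6^2 = ¥29.
Because ¥74 ≥ ¥29, revenue can cover variable cost; the firm operates.
Set P = MC: 74 = 137 - 72Q + 9Q^2 → 63 - 72Q + 9Q^2 = 0. The roots are Q = 1 and Q = 7; the profit-maximizing output is on the rising part of MC, so Q* = 7.
Check: AVC at Q = 7 is ¥32 ≤ P, so revenue covers variable cost.
Profit = P·Q − TC = 74·7 − 456 = ¥62.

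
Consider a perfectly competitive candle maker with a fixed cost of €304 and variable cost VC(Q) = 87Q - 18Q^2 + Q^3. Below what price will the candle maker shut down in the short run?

The shutdown price is the minimum of AVC. VC = 87Q - 18Q^2 + Q^3, so AVC = 87 - 18Q + Q^2.
At the minimum of AVC, MC = AVC. MC = 87 - 36Q + 3Q^2; setting MC = AVC gives 2Q^2 - 18Q = 0, so Q = 9. min AVC = 6.
The firm shuts down for any P below €6.

€6 per unit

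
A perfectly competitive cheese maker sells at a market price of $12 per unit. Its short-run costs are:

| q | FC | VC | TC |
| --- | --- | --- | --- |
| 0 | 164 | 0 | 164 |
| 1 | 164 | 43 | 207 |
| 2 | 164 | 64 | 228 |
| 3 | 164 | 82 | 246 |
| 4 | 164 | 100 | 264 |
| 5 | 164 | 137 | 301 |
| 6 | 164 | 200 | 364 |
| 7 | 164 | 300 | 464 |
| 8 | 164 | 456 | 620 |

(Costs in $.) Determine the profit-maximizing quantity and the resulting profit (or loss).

Profit at each row (π = 12q − TC): q=0: -164; q=1: -195; q=2: -204; q=3: -210; q=4: -216; q=5: -241; q=6: -292; q=7: -380; q=8: -524.
Profit is highest at q = 0. Equivalently, the lowest AVC in the table is 100/4 ≈ $25 at q = 4, and P = $12 falls below it — price never covers variable cost, so the firm shuts down and loses only its fixed cost.

q = 0 (shut down); profit = -$164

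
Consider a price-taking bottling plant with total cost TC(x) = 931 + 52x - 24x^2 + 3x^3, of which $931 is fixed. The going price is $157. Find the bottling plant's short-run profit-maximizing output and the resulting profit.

Profit = -$49 at x = 7

AVC = 52 - 24x + 3x^2; min AVC = $4 at x = 4. Since P = $157 ≥ min AVC, the firm produces.
With MC = 52 - 48x + 9x^2, P = MC on the upward-sloping part at x* = 7.
TR = 157·7 = 1099. TC = 931 + 217 = 1148. Profit = 1099 − 1148 = -$49.
Shutting down would mean losing the fixed cost of $931, so operating at a loss of $49 is better by $882.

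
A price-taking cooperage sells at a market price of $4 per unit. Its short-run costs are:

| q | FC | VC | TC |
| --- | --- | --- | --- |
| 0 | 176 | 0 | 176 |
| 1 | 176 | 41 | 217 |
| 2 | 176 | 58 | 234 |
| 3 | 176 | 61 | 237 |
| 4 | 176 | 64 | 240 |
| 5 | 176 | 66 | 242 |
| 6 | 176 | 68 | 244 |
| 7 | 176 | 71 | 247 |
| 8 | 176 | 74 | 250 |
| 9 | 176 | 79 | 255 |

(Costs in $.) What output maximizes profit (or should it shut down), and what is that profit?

q = 0 (shut down); profit = -$176

Tabulate TR − TC: q=0: -176; q=1: -213; q=2: -226; q=3: -225; q=4: -224; q=5: -222; q=6: -220; q=7: -219; q=8: -218; q=9: -219.
Profit is highest at q = 0. Equivalently, the lowest AVC in the table is 79/9 ≈ $8.78 at q = 9, and P = $4 falls below it — price never covers variable cost, so the firm shuts down and loses only its fixed cost.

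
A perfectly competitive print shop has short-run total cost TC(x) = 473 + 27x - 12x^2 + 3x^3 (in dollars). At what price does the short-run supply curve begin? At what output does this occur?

Short-run supply begins at min AVC. From VC = 27x - 12x^2 + 3x^3, AVC = 27 - 12x + 3x^2.
At the minimum of AVC, MC = AVC. MC = 27 - 24x + 9x^2; setting MC = AVC gives 6x^2 - 12x = 0, so x = 2. min AVC = 15.
So the shutdown price is $15.

$15 per unit, at x = 2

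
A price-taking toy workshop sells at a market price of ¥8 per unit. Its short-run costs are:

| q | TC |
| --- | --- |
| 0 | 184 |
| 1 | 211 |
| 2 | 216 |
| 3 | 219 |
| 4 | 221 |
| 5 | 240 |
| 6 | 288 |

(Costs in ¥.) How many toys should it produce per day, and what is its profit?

q = 0 (shut down); profit = -¥184

Tabulate TR − TC: q=0: -184; q=1: -203; q=2: -200; q=3: -195; q=4: -189; q=5: -200; q=6: -240.
Profit is highest at q = 0. Equivalently, the lowest AVC in the table is 37/4 ≈ ¥9.25 at q = 4, and P = ¥8 falls below it — price never covers variable cost, so the firm shuts down and loses only its fixed cost.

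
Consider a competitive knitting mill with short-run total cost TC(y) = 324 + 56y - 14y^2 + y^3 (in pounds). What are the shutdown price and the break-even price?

Shutdown price = min AVC. AVC = 56 - 14y + y^2, with vertex at y = 7 and minimum £7.
ATC = 324/y + 56 - 14y + y^2. Setting dATC/dy = −324/y^2 − 14 + 2y = 0 gives y = 9 (since 2·9^3 − 14·9^2 = 324).
min ATC = 324/9 + 56 − 14·9 + 9^2 = £47. That is the break-even price.
For £7 ≤ P < £47 the firm produces at a loss; below £7 it shuts down.

Shutdown price = £7; break-even price = £47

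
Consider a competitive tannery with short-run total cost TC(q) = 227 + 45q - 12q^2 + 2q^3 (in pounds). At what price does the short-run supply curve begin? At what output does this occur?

£27 per unit, at q = 3

The firm shuts down when price falls below the minimum of average variable cost. AVC = VC/q = 45 - 12q + 2q^2.
dAVC/dq = -12 + 4q = 0 gives q = 3. min AVC = 45 - 12·3 + 2·3^2 = 27.
So the shutdown price is £27.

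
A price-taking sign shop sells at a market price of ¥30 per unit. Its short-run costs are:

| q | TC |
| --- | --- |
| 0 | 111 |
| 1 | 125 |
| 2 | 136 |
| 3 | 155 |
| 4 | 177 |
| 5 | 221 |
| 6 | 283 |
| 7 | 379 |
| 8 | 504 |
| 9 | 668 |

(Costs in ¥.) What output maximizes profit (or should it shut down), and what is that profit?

q = 4; profit = -¥57

Compute π = P·q − TC at each output: q=0: -111; q=1: -95; q=2: -76; q=3: -65; q=4: -57; q=5: -71; q=6: -103; q=7: -169; q=8: -264; q=9: -398.
Profit is maximized at q = 4. AVC there is 66/4 = ¥16.50 ≤ P, so producing beats shutting down (which would give -¥111).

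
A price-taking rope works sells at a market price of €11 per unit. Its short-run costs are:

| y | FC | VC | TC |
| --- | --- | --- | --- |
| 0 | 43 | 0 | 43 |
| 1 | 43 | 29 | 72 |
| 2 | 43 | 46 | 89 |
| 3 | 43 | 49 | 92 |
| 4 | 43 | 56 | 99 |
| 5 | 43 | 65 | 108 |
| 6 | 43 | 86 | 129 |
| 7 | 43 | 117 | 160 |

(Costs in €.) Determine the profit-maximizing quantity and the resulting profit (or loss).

Compute π = P·y − TC at each output: y=0: -43; y=1: -61; y=2: -67; y=3: -59; y=4: -55; y=5: -53; y=6: -63; y=7: -83.
Profit is highest at y = 0. Equivalently, the lowest AVC in the table is 65/5 ≈ €13 at y = 5, and P = €11 falls below it — price never covers variable cost, so the firm shuts down and loses only its fixed cost.

y = 0 (shut down); profit = -€43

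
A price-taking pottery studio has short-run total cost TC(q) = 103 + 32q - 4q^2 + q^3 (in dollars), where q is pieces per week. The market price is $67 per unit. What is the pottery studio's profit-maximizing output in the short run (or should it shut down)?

Produce at q = 5

Strip out fixed cost: VC = 32q - 4q^2 + q^3. Then AVC = 32 - 4q + q^2 and MC = 32 - 8q + 3q^2.
AVC is minimized where dAVC/dq = -4 + 2q = 0, at q = 2; min AVC = 32 - 4·2 + 2^2 = $28.
P = $67 exceeds min AVC = $28, so the firm stays open.
P = MC gives -35 - 8q + 3q^2 = 0, with roots -7/3 and 5. Take the larger (rising MC): q* = 5.
Check: AVC at q = 5 is $37 ≤ P, so revenue covers variable cost.
Profit = P·q − TC = 67·5 − 288 = $47.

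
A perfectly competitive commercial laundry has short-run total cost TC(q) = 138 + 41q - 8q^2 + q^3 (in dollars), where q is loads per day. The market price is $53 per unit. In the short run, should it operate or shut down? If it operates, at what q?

Variable cost is VC = 41q - 8q^2 + q^3, so AVC = VC/q = 41 - 8q + q^2 and MC = dTC/dq = 41 - 16q + 3q^2.
AVC hits its minimum where MC = AVC, at q = 4, giving min AVC = 41 - 8·4 + 4^2 = $25.
P = $53 exceeds min AVC = $25, so the firm stays open.
P = MC gives -12 - 16q + 3q^2 = 0, with roots -2/3 and 6. Take the larger (rising MC): q* = 6.
Check: AVC at q = 6 is $29 ≤ P, so revenue covers variable cost.
Profit = P·q − TC = 53·6 − 312 = $6.

Produce at q = 6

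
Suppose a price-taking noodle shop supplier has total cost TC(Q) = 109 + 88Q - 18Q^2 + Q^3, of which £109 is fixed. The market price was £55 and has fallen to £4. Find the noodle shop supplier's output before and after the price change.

Output falls from 11 to 0 (the firm shuts down)

AVC = 88 - 18Q + Q^2, minimized at Q = 9 where min AVC = £7. MC = 88 - 36Q + 3Q^2.
With P = £55 above the shutdown price, P = MC gives Q = 11.
At P = £4 < min AVC = £7, price no longer covers variable cost at any output, so the firm shuts down: Q = 0.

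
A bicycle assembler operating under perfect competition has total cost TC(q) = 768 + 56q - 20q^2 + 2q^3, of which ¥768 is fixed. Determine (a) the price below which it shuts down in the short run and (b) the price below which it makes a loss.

Shutdown price = min AVC. AVC = 56 - 20q + 2q^2, with vertex at q = 5 and minimum ¥6.
ATC = 768/q + 56 - 20q + 2q^2. Setting dATC/dq = −768/q^2 − 20 + 4q = 0 gives q = 8 (since 4·8^3 − 20·8^2 = 768).
min ATC = 768/8 + 56 − 20·8 + 2·8^2 = ¥120. That is the break-even price.
Between these two prices the firm operates at a loss; above ¥120 it earns a profit.

Shutdown price = ¥6; break-even price = ¥120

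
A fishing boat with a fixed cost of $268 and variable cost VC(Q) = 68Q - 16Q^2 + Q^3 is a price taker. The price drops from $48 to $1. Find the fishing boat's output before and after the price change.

AVC = 68 - 16Q + Q^2, minimized at Q = 8 where min AVC = $4. MC = 68 - 32Q + 3Q^2.
At P = $48 ≥ min AVC, set P = MC on the rising branch: Q = 10.
At P = $1 < min AVC = $4, price no longer covers variable cost at any output, so the firm shuts down: Q = 0.

Output falls from 10 to 0 (the firm shuts down)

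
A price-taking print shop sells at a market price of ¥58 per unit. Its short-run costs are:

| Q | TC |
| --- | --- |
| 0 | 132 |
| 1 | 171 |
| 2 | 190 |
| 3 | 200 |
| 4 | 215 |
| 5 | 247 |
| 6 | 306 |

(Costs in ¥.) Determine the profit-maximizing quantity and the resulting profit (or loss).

Tabulate TR − TC: Q=0: -132; Q=1: -113; Q=2: -74; Q=3: -26; Q=4: 17; Q=5: 43; Q=6: 42.
Profit is maximized at Q = 5. AVC there is 115/5 = ¥23 ≤ P, so producing beats shutting down (which would give -¥132).

Q = 5; profit = ¥43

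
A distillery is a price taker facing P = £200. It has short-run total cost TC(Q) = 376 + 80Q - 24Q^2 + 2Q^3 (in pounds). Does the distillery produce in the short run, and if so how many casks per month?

Produce at Q = 10

Variable cost is VC = 80Q - 24Q^2 + 2Q^3, so AVC = VC/Q = 80 - 24Q + 2Q^2 and MC = dTC/dQ = 80 - 48Q + 6Q^2.
The AVC parabola has its vertex at Q = 24/4 = 6, where AVC = 80 - 24·6 + 2·6^2 = £8.
P = £200 exceeds min AVC = £8, so the firm stays open.
Solving P = MC: -120 - 48Q + 6Q^2 = 0 ⇒ Q = -2 or 10. On the upward-sloping branch, Q* = 10.
Check: AVC at Q = 10 is £40 ≤ P, so revenue covers variable cost.
Profit = P·Q − TC = 200·10 − 776 = £1224.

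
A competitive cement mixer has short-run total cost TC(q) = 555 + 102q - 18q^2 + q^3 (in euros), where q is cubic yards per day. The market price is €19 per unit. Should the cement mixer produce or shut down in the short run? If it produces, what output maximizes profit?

Shut down

Strip out fixed cost: VC = 102q - 18q^2 + q^3. Then AVC = 102 - 18q + q^2 and MC = 102 - 36q + 3q^2.
The AVC parabola has its vertex at q = 18/2 = 9, where AVC = 102 - 18·9 + 9^2 = €21.
With P < min AVC (€19 < €21), every unit sold adds to the loss.
Shutting down limits the loss to fixed cost, €555.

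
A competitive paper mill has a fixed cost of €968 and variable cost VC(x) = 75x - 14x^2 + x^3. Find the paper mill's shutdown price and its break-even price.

Shutdown price = €26; break-even price = €130

AVC = 75 - 14x + x^2; minimized at x = 7, giving min AVC = €26. That is the shutdown price.
ATC = 968/x + 75 - 14x + x^2. Setting dATC/dx = −968/x^2 − 14 + 2x = 0 gives x = 11 (since 2·11^3 − 14·11^2 = 968).
min ATC = 968/11 + 75 − 14·11 + 11^2 = €130. That is the break-even price.
For €26 ≤ P < €130 the firm produces at a loss; below €26 it shuts down.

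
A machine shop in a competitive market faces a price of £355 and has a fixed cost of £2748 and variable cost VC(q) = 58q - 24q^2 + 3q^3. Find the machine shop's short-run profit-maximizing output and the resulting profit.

AVC = 58 - 24q + 3q^2 has its minimum £10 at q = 4; price £355 clears that bar, so the firm operates.
With MC = 58 - 48q + 9q^2, P = MC on the upward-sloping part at q* = 9.
TR = 355·9 = 3195. TC = 2748 + 765 = 3513. Profit = 3195 − 3513 = -£318.
By producing, the firm covers all variable cost plus £2430 of fixed cost; shutting down would lose the full £2748.

Profit = -£318 at q = 9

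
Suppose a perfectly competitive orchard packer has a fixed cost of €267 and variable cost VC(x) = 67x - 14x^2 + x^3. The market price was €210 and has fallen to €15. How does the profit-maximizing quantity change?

Output falls from 13 to 0 (the firm shuts down)

MC = 67 - 28x + 3x^2; the shutdown threshold is min AVC = €18 (at x = 7).
At P = €210 ≥ min AVC, set P = MC on the rising branch: x = 13.
At P = €15 < min AVC = €18, price no longer covers variable cost at any output, so the firm shuts down: x = 0.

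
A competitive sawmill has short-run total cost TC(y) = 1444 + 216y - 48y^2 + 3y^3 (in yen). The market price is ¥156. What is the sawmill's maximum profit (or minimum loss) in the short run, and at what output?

Profit = -¥244 at y = 10

AVC = 216 - 48y + 3y^2 has its minimum ¥24 at y = 8; price ¥156 clears that bar, so the firm operates.
With MC = 216 - 96y + 9y^2, P = MC on the upward-sloping part at y* = 10.
TR = 156·10 = 1560. TC = 1444 + 360 = 1804. Profit = 1560 − 1804 = -¥244.
Shutting down would mean losing the fixed cost of ¥1444, so operating at a loss of ¥244 is better by ¥1200.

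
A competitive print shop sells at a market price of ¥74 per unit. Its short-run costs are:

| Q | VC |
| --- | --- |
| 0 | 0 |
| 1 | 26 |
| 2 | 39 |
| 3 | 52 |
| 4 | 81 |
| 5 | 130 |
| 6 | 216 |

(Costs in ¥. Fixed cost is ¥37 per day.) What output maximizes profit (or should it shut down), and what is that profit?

Tabulate TR − TC: Q=0: -37; Q=1: 11; Q=2: 72; Q=3: 133; Q=4: 178; Q=5: 203; Q=6: 191.
Profit is maximized at Q = 5. AVC there is 130/5 = ¥26 ≤ P, so producing beats shutting down (which would give -¥37).

Q = 5; profit = ¥203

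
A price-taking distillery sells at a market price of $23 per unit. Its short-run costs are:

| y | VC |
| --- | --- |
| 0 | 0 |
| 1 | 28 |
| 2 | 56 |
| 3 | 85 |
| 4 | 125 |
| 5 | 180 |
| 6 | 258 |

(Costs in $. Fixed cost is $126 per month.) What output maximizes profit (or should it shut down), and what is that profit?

y = 0 (shut down); profit = -$126

Compute π = P·y − TC at each output: y=0: -126; y=1: -131; y=2: -136; y=3: -142; y=4: -159; y=5: -191; y=6: -246.
Profit is highest at y = 0. Equivalently, the lowest AVC in the table is 28/1 ≈ $28 at y = 1, and P = $23 falls below it — price never covers variable cost, so the firm shuts down and loses only its fixed cost.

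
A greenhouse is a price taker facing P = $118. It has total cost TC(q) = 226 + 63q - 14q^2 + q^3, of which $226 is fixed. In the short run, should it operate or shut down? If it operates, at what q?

Variable cost is VC = 63q - 14q^2 + q^3, so AVC = VC/q = 63 - 14q + q^2 and MC = dTC/dq = 63 - 28q + 3q^2.
The AVC parabola has its vertex at q = 14/2 = 7, where AVC = 63 - 14·7 + 7^2 = $14.
Because $118 ≥ $14, revenue can cover variable cost; the firm operates.
Set P = MC: 118 = 63 - 28q + 3q^2 → -55 - 28q + 3q^2 = 0. The roots are q = -5/3 and q = 11; the profit-maximizing output is on the rising part of MC, so q* = 11.
Check: AVC at q = 11 is $30 ≤ P, so revenue covers variable cost.
Profit = P·q − TC = 118·11 − 556 = $742.

Produce at q = 11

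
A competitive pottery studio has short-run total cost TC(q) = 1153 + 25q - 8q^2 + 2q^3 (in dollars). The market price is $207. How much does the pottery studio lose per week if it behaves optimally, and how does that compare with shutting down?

Profit = -$173 at q = 7

AVC = 25 - 8q + 2q^2; min AVC = $17 at q = 2. Since P = $207 ≥ min AVC, the firm produces.
MC = 25 - 16q + 6q^2. Setting P = MC and taking the root on the rising branch gives q* = 7.
TR = 207·7 = 1449. TC = 1153 + 469 = 1622. Profit = 1449 − 1622 = -$173.
That loss of $173 beats the $1153 the firm would lose by shutting down; producing recovers $980 of fixed cost.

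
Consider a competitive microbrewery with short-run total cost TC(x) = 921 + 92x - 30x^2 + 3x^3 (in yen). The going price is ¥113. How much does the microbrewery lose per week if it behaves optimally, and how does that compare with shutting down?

Profit = -¥333 at x = 7

AVC = 92 - 30x + 3x^2 has its minimum ¥17 at x = 5; price ¥113 clears that bar, so the firm operates.
MC = 92 - 60x + 9x^2. Setting P = MC and taking the root on the rising branch gives x* = 7.
TR = 113·7 = 791. TC = 921 + 203 = 1124. Profit = 791 − 1124 = -¥333.
By producing, the firm covers all variable cost plus ¥588 of fixed cost; shutting down would lose the full ¥921.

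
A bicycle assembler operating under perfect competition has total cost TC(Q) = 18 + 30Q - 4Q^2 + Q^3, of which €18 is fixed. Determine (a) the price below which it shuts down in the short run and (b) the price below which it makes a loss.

Shutdown price = min AVC. AVC = 30 - 4Q + Q^2, with vertex at Q = 2 and minimum €26.
ATC = 18/Q + 30 - 4Q + Q^2. Setting dATC/dQ = −18/Q^2 − 4 + 2Q = 0 gives Q = 3 (since 2·3^3 − 4·3^2 = 18).
min ATC = 18/3 + 30 − 4·3 + 3^2 = €33. That is the break-even price.
Between these two prices the firm operates at a loss; above €33 it earns a profit.

Shutdown price = €26; break-even price = €33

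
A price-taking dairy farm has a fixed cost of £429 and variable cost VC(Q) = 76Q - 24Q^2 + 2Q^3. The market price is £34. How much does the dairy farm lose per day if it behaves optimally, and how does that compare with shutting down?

Profit = -£233 at Q = 7

AVC = 76 - 24Q + 2Q^2 has its minimum £4 at Q = 6; price £34 clears that bar, so the firm operates.
With MC = 76 - 48Q + 6Q^2, P = MC on the upward-sloping part at Q* = 7.
TR = 34·7 = 238. TC = 429 + 42 = 471. Profit = 238 − 471 = -£233.
That loss of £233 beats the £429 the firm would lose by shutting down; producing recovers £196 of fixed cost.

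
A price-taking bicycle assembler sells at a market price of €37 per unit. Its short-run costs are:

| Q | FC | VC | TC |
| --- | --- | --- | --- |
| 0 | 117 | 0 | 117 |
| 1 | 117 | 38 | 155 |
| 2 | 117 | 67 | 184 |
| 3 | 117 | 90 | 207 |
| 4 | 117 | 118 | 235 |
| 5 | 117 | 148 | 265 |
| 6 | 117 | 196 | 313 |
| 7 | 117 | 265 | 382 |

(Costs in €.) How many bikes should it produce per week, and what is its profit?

Q = 5; profit = -€80

Profit at each row (π = 37Q − TC): Q=0: -117; Q=1: -118; Q=2: -110; Q=3: -96; Q=4: -87; Q=5: -80; Q=6: -91; Q=7: -123.
Profit is maximized at Q = 5. AVC there is 148/5 = €29.60 ≤ P, so producing beats shutting down (which would give -€117).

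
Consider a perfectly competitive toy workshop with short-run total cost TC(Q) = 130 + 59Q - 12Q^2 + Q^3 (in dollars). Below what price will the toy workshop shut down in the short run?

Short-run supply begins at min AVC. From VC = 59Q - 12Q^2 + Q^3, AVC = 59 - 12Q + Q^2.
dAVC/dQ = -12 + 2Q = 0 gives Q = 6. min AVC = 59 - 12·6 + 6^2 = 23.
So the shutdown price is $23.

$23 per unit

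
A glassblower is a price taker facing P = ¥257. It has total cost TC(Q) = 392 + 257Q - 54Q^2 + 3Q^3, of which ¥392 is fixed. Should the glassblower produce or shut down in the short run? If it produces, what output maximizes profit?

Produce at Q = 12

Strip out fixed cost: VC = 257Q - 54Q^2 + 3Q^3. Then AVC = 257 - 54Q + 3Q^2 and MC = 257 - 108Q + 9Q^2.
The AVC parabola has its vertex at Q = 54/6 = 9, where AVC = 257 - 54·9 + 3·9^2 = ¥14.
P = ¥257 exceeds min AVC = ¥14, so the firm stays open.
Set P = MC: 257 = 257 - 108Q + 9Q^2 → -108Q + 9Q^2 = 0. The roots are Q = 0 and Q = 12; the profit-maximizing output is on the rising part of MC, so Q* = 12.
Check: AVC at Q = 12 is ¥41 ≤ P, so revenue covers variable cost.
Profit = P·Q − TC = 257·12 − 884 = ¥2200.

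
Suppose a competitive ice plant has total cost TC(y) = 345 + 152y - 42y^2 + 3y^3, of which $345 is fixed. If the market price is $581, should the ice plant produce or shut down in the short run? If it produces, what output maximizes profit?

Produce at y = 13

Strip out fixed cost: VC = 152y - 42y^2 + 3y^3. Then AVC = 152 - 42y + 3y^2 and MC = 152 - 84y + 9y^2.
AVC hits its minimum where MC = AVC, at y = 7, giving min AVC = 152 - 42·7 + 3·7^2 = $5.
Because $581 ≥ $5, revenue can cover variable cost; the firm operates.
Set P = MC: 581 = 152 - 84y + 9y^2 → -429 - 84y + 9y^2 = 0. The roots are y = -11/3 and y = 13; the profit-maximizing output is on the rising part of MC, so y* = 13.
Check: AVC at y = 13 is $113 ≤ P, so revenue covers variable cost.
Profit = P·y − TC = 581·13 − 1814 = $5739.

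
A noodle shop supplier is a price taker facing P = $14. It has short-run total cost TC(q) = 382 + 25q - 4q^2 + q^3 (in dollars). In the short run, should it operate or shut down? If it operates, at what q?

Shut down

Variable cost is VC = 25q - 4q^2 + q^3, so AVC = VC/q = 25 - 4q + q^2 and MC = dTC/dq = 25 - 8q + 3q^2.
The AVC parabola has its vertex at q = 4/2 = 2, where AVC = 25 - 4·2 + 2^2 = $21.
P = $14 lies below min AVC = $21; no output level covers variable cost.
Shutting down limits the loss to fixed cost, $382.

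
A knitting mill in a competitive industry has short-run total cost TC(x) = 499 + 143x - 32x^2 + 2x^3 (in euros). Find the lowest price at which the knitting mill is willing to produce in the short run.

€15 per unit

The shutdown price is the minimum of AVC. VC = 143x - 32x^2 + 2x^3, so AVC = 143 - 32x + 2x^2.
dAVC/dx = -32 + 4x = 0 gives x = 8. min AVC = 143 - 32·8 + 2·8^2 = 15.
The firm shuts down for any P below €15.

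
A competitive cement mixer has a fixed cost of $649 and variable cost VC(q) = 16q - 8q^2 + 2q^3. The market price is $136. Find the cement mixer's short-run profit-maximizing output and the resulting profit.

AVC = 16 - 8q + 2q^2; min AVC = $8 at q = 2. Since P = $136 ≥ min AVC, the firm produces.
MC = 16 - 16q + 6q^2. Setting P = MC and taking the root on the rising branch gives q* = 6.
TR = 136·6 = 816. TC = 649 + 240 = 889. Profit = 816 − 889 = -$73.
Shutting down would mean losing the fixed cost of $649, so operating at a loss of $73 is better by $576.

Profit = -$73 at q = 6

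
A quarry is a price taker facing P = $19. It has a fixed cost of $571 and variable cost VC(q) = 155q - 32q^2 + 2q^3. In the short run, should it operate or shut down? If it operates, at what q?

Variable cost is VC = 155q - 32q^2 + 2q^3, so AVC = VC/q = 155 - 32q + 2q^2 and MC = dTC/dq = 155 - 64q + 6q^2.
AVC hits its minimum where MC = AVC, at q = 8, giving min AVC = 155 - 32·8 + 2·8^2 = $27.
With P < min AVC ($19 < $27), every unit sold adds to the loss.
The firm minimizes its loss by shutting down and losing only its fixed cost of $571.

Shut down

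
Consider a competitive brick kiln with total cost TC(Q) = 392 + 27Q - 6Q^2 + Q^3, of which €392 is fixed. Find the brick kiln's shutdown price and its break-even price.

Shutdown price = €18; break-even price = €90

AVC = 27 - 6Q + Q^2; minimized at Q = 3, giving min AVC = €18. That is the shutdown price.
ATC = 392/Q + 27 - 6Q + Q^2. Setting dATC/dQ = −392/Q^2 − 6 + 2Q = 0 gives Q = 7 (since 2·7^3 − 6·7^2 = 392).
min ATC = 392/7 + 27 − 6·7 + 7^2 = €90. That is the break-even price.
For €18 ≤ P < €90 the firm produces at a loss; below €18 it shuts down.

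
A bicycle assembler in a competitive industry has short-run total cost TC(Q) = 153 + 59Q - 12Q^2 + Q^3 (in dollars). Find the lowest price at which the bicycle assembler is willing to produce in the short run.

The firm shuts down when price falls below the minimum of average variable cost. AVC = VC/Q = 59 - 12Q + Q^2.
dAVC/dQ = -12 + 2Q = 0 gives Q = 6. min AVC = 59 - 12·6 + 6^2 = 23.
The firm shuts down for any P below $23.

$23 per unit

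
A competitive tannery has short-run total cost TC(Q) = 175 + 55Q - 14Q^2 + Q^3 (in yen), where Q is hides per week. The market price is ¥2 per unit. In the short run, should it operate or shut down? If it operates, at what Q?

From TC, MC = TC'(Q) = 55 - 28Q + 3Q^2 and AVC = VC/Q = 55 - 14Q + Q^2.
The AVC parabola has its vertex at Q = 14/2 = 7, where AVC = 55 - 14·7 + 7^2 = ¥6.
With P < min AVC (¥2 < ¥6), every unit sold adds to the loss.
Best response: produce nothing and absorb the ¥175 fixed cost.

Shut down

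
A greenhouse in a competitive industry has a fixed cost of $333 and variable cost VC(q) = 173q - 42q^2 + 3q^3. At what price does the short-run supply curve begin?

$26 per unit

Short-run supply begins at min AVC. From VC = 173q - 42q^2 + 3q^3, AVC = 173 - 42q + 3q^2.
At the minimum of AVC, MC = AVC. MC = 173 - 84q + 9q^2; setting MC = AVC gives 6q^2 - 42q = 0, so q = 7. min AVC = 26.
So the shutdown price is $26.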